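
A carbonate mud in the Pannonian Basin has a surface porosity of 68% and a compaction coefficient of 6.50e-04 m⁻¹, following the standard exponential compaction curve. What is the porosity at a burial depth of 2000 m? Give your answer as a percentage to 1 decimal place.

18.5%

Working in km (1 km = 1000 m; k in km⁻¹ = k in m⁻¹ × 1000):
phi = phi₀·exp(−k·z) = 0.68 × exp(−0.65 × 2) = 0.68 × exp(−1.3)
  = 0.68 × 0.2725 = 0.1853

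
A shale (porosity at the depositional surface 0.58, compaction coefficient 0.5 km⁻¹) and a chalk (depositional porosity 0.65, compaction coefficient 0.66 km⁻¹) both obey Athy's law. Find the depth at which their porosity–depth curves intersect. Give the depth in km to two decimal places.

0.71 km

Set phi₀ₐ e^(−cₐd) = phi₀ᵦ e^(−cᵦd) ⇒ ln(phi₀ₐ/phi₀ᵦ) = (cₐ − cᵦ)·d
d = ln(0.58/0.65) / (0.5 − 0.66) = -0.1139 / -0.16 = 0.712 km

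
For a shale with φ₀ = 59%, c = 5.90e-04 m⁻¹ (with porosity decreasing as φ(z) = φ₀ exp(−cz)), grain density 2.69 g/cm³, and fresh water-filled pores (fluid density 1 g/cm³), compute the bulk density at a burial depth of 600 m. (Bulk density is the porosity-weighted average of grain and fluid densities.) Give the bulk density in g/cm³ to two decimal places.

Working in km (1 km = 1000 m; c in km⁻¹ = c in m⁻¹ × 1000):
Porosity at depth: φ = 0.59·exp(−0.59×0.6) = 0.59×0.7019 = 0.4141
Bulk density: ρ_b = (1−φ)ρ_g + φ·ρ_f = 0.5859×2.69 + 0.4141×1
       = 1.576 + 0.414 = 1.990 g/cm³

1.99 g/cm³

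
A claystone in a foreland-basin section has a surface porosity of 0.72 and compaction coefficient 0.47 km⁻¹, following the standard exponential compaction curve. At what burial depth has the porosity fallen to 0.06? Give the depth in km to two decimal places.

5.29 km

Invert Athy's law: d = ln(n₀/n) / k
d = ln(0.72/0.06) / 0.47 = ln(12) / 0.47 = 2.4849 / 0.47 = 5.287 km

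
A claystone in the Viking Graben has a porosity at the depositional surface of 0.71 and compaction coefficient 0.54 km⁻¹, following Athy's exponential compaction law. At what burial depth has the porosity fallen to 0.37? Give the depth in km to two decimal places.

1.21 km

Invert Athy's law: d = ln(φ₀/φ) / β
d = ln(0.71/0.37) / 0.54 = ln(1.919) / 0.54 = 0.6518 / 0.54 = 1.207 km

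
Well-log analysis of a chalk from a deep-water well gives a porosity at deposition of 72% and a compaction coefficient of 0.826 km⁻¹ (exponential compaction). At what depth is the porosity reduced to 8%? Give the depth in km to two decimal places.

2.66 km

Invert Athy's law: d = ln(phi₀/phi) / β
d = ln(0.72/0.08) / 0.826 = ln(9) / 0.826 = 2.1972 / 0.826 = 2.660 km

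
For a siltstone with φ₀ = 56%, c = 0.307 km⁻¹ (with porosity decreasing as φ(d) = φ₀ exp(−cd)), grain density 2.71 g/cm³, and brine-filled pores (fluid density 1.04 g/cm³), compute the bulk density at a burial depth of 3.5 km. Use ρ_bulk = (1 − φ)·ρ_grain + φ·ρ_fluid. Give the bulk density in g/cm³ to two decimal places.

Porosity at depth: φ = 0.56·exp(−0.307×3.5) = 0.56×0.3415 = 0.1912
Bulk density: ρ_b = (1−φ)ρ_g + φ·ρ_f = 0.8088×2.71 + 0.1912×1.04
       = 2.192 + 0.199 = 2.391 g/cm³

2.39 g/cm³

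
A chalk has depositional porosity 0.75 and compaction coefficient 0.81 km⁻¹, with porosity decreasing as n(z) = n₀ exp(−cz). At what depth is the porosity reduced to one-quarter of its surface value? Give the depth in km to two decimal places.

1.71 km

n/n₀ = 1/4 ⇒ exp(−c·z) = 1/4 ⇒ z = ln(4) / c
z = 1.3863 / 0.81 = 1.711 km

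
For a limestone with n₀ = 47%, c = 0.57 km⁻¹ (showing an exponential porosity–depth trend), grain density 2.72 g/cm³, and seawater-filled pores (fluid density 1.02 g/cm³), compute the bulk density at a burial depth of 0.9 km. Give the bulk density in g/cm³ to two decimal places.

Porosity at depth: n = 0.47·exp(−0.57×0.9) = 0.47×0.5987 = 0.2814
Bulk density: ρ_b = (1−n)ρ_g + n·ρ_f = 0.7186×2.72 + 0.2814×1.02
       = 1.955 + 0.287 = 2.242 g/cm³

2.24 g/cm³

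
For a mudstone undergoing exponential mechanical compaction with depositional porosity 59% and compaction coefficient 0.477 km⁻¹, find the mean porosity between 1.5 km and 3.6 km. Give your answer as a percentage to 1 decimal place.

⟨n⟩ = (1/(z₂−z₁)) ∫ n₀ e^(−βz) dz = n₀·(e^(−β·z₁) − e^(−β·z₂)) / (β·(z₂−z₁))
e^(−0.477×1.5) = 0.4889; e^(−0.477×3.6) = 0.1796
⟨n⟩ = 0.59 × (0.4889 − 0.1796) / (0.477 × 2.1) = 0.59 × 0.3089 = 0.1822

18.2%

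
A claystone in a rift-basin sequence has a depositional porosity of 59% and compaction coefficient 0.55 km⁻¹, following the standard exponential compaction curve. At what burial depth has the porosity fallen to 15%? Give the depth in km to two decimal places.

2.49 km

Invert Athy's law: z = ln(phi₀/phi) / c
z = ln(0.59/0.15) / 0.55 = ln(3.933) / 0.55 = 1.3695 / 0.55 = 2.490 km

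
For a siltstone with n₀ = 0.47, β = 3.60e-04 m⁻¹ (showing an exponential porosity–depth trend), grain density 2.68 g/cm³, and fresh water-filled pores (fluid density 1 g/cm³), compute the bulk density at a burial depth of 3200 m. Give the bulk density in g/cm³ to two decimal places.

2.43 g/cm³

Working in km (1 km = 1000 m; β in km⁻¹ = β in m⁻¹ × 1000):
Porosity at depth: n = 0.47·exp(−0.36×3.2) = 0.47×0.3160 = 0.1485
Bulk density: ρ_b = (1−n)ρ_g + n·ρ_f = 0.8515×2.68 + 0.1485×1
       = 2.282 + 0.149 = 2.430 g/cm³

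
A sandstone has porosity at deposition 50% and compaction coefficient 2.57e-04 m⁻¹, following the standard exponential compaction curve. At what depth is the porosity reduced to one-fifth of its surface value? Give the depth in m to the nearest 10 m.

6260 m

Working in km (1 km = 1000 m; k in km⁻¹ = k in m⁻¹ × 1000):
phi/phi₀ = 1/5 ⇒ exp(−k·d) = 1/5 ⇒ d = ln(5) / k
d = 1.6094 / 0.257 = 6.262 km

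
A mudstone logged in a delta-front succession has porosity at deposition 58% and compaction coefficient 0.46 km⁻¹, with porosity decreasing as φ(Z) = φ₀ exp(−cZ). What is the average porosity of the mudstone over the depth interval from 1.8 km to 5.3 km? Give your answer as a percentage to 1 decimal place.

12.6%

⟨φ⟩ = (1/(Z₂−Z₁)) ∫ φ₀ e^(−cZ) dZ = φ₀·(e^(−c·Z₁) − e^(−c·Z₂)) / (c·(Z₂−Z₁))
e^(−0.46×1.8) = 0.4369; e^(−0.46×5.3) = 0.0873
⟨φ⟩ = 0.58 × (0.4369 − 0.0873) / (0.46 × 3.5) = 0.58 × 0.2171 = 0.1259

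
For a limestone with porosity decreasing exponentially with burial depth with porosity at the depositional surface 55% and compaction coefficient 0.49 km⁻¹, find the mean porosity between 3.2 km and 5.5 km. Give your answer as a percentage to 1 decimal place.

6.9%

⟨φ⟩ = (1/(z₂−z₁)) ∫ φ₀ e^(−kz) dz = φ₀·(e^(−k·z₁) − e^(−k·z₂)) / (k·(z₂−z₁))
e^(−0.49×3.2) = 0.2085; e^(−0.49×5.5) = 0.0675
⟨φ⟩ = 0.55 × (0.2085 − 0.0675) / (0.49 × 2.3) = 0.55 × 0.1250 = 0.0688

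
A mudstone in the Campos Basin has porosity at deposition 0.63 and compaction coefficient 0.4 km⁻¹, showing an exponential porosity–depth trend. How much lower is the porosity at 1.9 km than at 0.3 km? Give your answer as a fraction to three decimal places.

0.264

phi(0.3) = 0.63·e^(−0.4×0.3) = 0.5588
phi(1.9) = 0.63·e^(−0.4×1.9) = 0.2946
Δphi = 0.5588 − 0.2946 = 0.2641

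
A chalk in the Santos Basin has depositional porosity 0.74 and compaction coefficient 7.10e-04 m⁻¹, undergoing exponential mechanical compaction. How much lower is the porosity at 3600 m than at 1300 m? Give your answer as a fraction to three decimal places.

Working in km (1 km = 1000 m; k in km⁻¹ = k in m⁻¹ × 1000):
phi(1.3) = 0.74·e^(−0.71×1.3) = 0.2940
phi(3.6) = 0.74·e^(−0.71×3.6) = 0.0574
Δphi = 0.2940 − 0.0574 = 0.2366

0.237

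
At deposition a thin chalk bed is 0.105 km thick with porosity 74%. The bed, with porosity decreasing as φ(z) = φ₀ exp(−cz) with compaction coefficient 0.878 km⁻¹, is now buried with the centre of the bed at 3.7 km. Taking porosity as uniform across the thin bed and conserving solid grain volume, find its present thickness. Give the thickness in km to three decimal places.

Porosity at 3.7 km: φ = 0.74·exp(−0.878×3.7) = 0.0287
Solid-volume conservation: h(1−φ) = h₀(1−φ₀) ⇒ h = h₀·(1−φ₀)/(1−φ)
h = 0.105 × (1 − 0.74)/(1 − 0.0287) = 0.105 × 0.2677 = 0.0281 km

0.028 km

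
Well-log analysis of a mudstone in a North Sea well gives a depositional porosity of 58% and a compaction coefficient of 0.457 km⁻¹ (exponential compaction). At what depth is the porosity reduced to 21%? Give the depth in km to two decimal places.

2.22 km

Invert Athy's law: Z = ln(φ₀/φ) / c
Z = ln(0.58/0.21) / 0.457 = ln(2.762) / 0.457 = 1.0159 / 0.457 = 2.223 km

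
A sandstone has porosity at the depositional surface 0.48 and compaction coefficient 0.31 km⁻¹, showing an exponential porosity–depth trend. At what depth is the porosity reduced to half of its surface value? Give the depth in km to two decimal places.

φ/φ₀ = 1/2 ⇒ exp(−k·Z) = 1/2 ⇒ Z = ln(2) / k
Z = 0.6931 / 0.31 = 2.236 km

2.24 km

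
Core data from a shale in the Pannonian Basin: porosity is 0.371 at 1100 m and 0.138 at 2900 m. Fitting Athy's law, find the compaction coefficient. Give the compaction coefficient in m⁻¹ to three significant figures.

0.000549 m⁻¹

Working in km (1 km = 1000 m; k in km⁻¹ = k in m⁻¹ × 1000):
Athy: phi(d) = phi₀ e^(−kd) ⇒ phi₁/phi₂ = e^{k(d₂−d₁)} ⇒ k = ln(phi₁/phi₂)/(d₂−d₁)
k = ln(0.371/0.138) / (2.9 − 1.1) = ln(2.688) / 1.8 = 0.9889 / 1.8 = 0.5494 km⁻¹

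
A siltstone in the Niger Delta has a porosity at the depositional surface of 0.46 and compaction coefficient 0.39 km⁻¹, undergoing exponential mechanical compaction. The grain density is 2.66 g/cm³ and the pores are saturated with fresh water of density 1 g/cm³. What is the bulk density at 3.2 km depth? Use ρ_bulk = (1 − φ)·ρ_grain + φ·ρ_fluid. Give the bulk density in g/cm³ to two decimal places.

2.44 g/cm³

Porosity at depth: phi = 0.46·exp(−0.39×3.2) = 0.46×0.2871 = 0.1321
Bulk density: ρ_b = (1−phi)ρ_g + phi·ρ_f = 0.8679×2.66 + 0.1321×1
       = 2.309 + 0.132 = 2.441 g/cm³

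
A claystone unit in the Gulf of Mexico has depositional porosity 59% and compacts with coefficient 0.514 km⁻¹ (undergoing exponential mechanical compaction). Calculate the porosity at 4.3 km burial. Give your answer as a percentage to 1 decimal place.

phi = phi₀·exp(−c·d) = 0.59 × exp(−0.514 × 4.3) = 0.59 × exp(−2.21)
  = 0.59 × 0.1097 = 0.0647

6.5%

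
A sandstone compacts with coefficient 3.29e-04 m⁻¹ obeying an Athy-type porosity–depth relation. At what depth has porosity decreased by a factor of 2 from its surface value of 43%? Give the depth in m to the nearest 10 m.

Working in km (1 km = 1000 m; k in km⁻¹ = k in m⁻¹ × 1000):
n/n₀ = 1/2 ⇒ exp(−k·d) = 1/2 ⇒ d = ln(2) / k
d = 0.6931 / 0.329 = 2.107 km

2110 m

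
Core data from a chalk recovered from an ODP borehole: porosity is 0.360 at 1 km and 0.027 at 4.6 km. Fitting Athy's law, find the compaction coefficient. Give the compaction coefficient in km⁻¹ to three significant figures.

0.720 km⁻¹

Athy: n(z) = n₀ e^(−kz) ⇒ n₁/n₂ = e^{k(z₂−z₁)} ⇒ k = ln(n₁/n₂)/(z₂−z₁)
k = ln(0.36/0.027) / (4.6 − 1) = ln(13.33) / 3.6 = 2.5903 / 3.6 = 0.7195 km⁻¹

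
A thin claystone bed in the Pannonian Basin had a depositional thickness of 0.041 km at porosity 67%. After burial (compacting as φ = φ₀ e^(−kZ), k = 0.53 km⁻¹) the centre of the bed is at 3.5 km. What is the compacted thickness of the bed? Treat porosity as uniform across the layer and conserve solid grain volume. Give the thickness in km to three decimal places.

Porosity at 3.5 km: φ = 0.67·exp(−0.53×3.5) = 0.1048
Solid-volume conservation: h(1−φ) = h₀(1−φ₀) ⇒ h = h₀·(1−φ₀)/(1−φ)
h = 0.041 × (1 − 0.67)/(1 − 0.1048) = 0.041 × 0.3686 = 0.0151 km

0.015 km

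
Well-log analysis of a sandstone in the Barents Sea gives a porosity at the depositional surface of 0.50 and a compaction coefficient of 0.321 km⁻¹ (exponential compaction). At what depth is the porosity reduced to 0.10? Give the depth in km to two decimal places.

Invert Athy's law: z = ln(n₀/n) / c
z = ln(0.5/0.1) / 0.321 = ln(5) / 0.321 = 1.6094 / 0.321 = 5.014 km

5.01 km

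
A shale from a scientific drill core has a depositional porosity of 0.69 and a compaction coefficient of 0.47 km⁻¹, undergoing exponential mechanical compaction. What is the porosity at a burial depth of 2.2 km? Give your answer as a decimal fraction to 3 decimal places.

n = n₀·exp(−k·z) = 0.69 × exp(−0.47 × 2.2) = 0.69 × exp(−1.034)
  = 0.69 × 0.3556 = 0.2454

0.245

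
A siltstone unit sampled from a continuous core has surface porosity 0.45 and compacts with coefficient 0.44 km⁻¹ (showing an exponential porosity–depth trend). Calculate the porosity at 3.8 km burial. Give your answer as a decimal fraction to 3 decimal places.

0.085

phi = phi₀·exp(−c·z) = 0.45 × exp(−0.44 × 3.8) = 0.45 × exp(−1.672)
  = 0.45 × 0.1879 = 0.0845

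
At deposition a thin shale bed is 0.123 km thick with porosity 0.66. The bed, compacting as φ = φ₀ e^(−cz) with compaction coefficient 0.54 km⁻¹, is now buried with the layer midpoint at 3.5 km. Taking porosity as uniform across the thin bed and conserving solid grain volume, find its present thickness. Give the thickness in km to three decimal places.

0.046 km

Porosity at 3.5 km: φ = 0.66·exp(−0.54×3.5) = 0.0997
Solid-volume conservation: h(1−φ) = h₀(1−φ₀) ⇒ h = h₀·(1−φ₀)/(1−φ)
h = 0.123 × (1 − 0.66)/(1 − 0.0997) = 0.123 × 0.3777 = 0.0465 km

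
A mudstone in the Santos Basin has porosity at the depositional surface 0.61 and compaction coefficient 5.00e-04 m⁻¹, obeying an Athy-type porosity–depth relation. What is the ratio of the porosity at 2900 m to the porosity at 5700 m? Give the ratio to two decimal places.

Working in km (1 km = 1000 m; β in km⁻¹ = β in m⁻¹ × 1000):
φ(Z₁)/φ(Z₂) = e^(−β·Z₁)/e^(−β·Z₂) = e^{β(Z₂−Z₁)}
= exp(0.5 × 2.8) = exp(1.4) = 4.0552

4.06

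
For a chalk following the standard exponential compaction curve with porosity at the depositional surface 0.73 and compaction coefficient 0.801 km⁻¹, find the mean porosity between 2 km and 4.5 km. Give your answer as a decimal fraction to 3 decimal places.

0.064

⟨phi⟩ = (1/(d₂−d₁)) ∫ phi₀ e^(−βd) dd = phi₀·(e^(−β·d₁) − e^(−β·d₂)) / (β·(d₂−d₁))
e^(−0.801×2) = 0.2015; e^(−0.801×4.5) = 0.0272
⟨phi⟩ = 0.73 × (0.2015 − 0.0272) / (0.801 × 2.5) = 0.73 × 0.0870 = 0.0635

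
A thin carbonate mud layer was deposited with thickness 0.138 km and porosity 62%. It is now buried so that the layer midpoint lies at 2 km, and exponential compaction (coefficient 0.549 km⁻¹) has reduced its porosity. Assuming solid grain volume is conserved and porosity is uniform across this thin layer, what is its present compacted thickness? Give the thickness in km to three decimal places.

0.066 km

Porosity at 2 km: φ = 0.62·exp(−0.549×2) = 0.2068
Solid-volume conservation: h(1−φ) = h₀(1−φ₀) ⇒ h = h₀·(1−φ₀)/(1−φ)
h = 0.138 × (1 − 0.62)/(1 − 0.2068) = 0.138 × 0.4791 = 0.0661 km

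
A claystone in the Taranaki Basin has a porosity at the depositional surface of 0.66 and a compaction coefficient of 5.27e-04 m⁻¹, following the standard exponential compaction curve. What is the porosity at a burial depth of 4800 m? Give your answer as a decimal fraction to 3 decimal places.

0.053

Working in km (1 km = 1000 m; β in km⁻¹ = β in m⁻¹ × 1000):
φ = φ₀·exp(−β·z) = 0.66 × exp(−0.527 × 4.8) = 0.66 × exp(−2.53)
  = 0.66 × 0.0797 = 0.0526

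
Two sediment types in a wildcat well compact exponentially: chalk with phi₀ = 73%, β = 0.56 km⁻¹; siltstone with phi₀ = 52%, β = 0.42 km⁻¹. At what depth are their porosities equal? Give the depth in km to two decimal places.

2.42 km

Set phi₀ₐ e^(−βₐz) = phi₀ᵦ e^(−βᵦz) ⇒ ln(phi₀ₐ/phi₀ᵦ) = (βₐ − βᵦ)·z
z = ln(0.73/0.52) / (0.56 − 0.42) = 0.3392 / 0.14 = 2.423 km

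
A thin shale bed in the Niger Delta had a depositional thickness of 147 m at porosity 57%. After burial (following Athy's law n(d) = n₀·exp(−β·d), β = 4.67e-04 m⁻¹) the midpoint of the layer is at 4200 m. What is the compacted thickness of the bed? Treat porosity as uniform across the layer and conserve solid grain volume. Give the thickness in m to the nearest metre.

Working in km (1 km = 1000 m; β in km⁻¹ = β in m⁻¹ × 1000):
Porosity at 4.2 km: n = 0.57·exp(−0.467×4.2) = 0.0802
Solid-volume conservation: h(1−n) = h₀(1−n₀) ⇒ h = h₀·(1−n₀)/(1−n)
h = 0.147 × (1 − 0.57)/(1 − 0.0802) = 0.147 × 0.4675 = 0.0687 km

69 m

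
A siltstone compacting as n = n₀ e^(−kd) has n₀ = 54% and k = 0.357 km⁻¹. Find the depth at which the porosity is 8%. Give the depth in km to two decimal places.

5.35 km

Invert Athy's law: d = ln(n₀/n) / k
d = ln(0.54/0.08) / 0.357 = ln(6.75) / 0.357 = 1.9095 / 0.357 = 5.349 km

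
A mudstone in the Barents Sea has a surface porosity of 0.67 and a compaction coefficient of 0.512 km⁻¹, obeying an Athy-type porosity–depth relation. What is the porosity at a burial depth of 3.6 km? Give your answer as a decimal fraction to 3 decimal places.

φ = φ₀·exp(−k·Z) = 0.67 × exp(−0.512 × 3.6) = 0.67 × exp(−1.843)
  = 0.67 × 0.1583 = 0.1061

0.106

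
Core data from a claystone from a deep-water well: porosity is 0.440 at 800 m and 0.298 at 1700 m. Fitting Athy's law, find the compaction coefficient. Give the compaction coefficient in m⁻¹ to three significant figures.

0.000433 m⁻¹

Working in km (1 km = 1000 m; k in km⁻¹ = k in m⁻¹ × 1000):
Athy: φ(Z) = φ₀ e^(−kZ) ⇒ φ₁/φ₂ = e^{k(Z₂−Z₁)} ⇒ k = ln(φ₁/φ₂)/(Z₂−Z₁)
k = ln(0.44/0.298) / (1.7 − 0.8) = ln(1.477) / 0.9 = 0.3897 / 0.9 = 0.433 km⁻¹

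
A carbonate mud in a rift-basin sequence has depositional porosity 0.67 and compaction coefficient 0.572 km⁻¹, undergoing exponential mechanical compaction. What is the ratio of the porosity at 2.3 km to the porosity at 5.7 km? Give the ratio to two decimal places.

n(Z₁)/n(Z₂) = e^(−β·Z₁)/e^(−β·Z₂) = e^{β(Z₂−Z₁)}
= exp(0.572 × 3.4) = exp(1.945) = 6.9922

6.99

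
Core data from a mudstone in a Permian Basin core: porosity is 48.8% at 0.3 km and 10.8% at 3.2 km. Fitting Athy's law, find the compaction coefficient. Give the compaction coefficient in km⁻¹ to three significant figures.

Athy: n(d) = n₀ e^(−cd) ⇒ n₁/n₂ = e^{c(d₂−d₁)} ⇒ c = ln(n₁/n₂)/(d₂−d₁)
c = ln(0.488/0.108) / (3.2 − 0.3) = ln(4.519) / 2.9 = 1.5082 / 2.9 = 0.5201 km⁻¹

0.520 km⁻¹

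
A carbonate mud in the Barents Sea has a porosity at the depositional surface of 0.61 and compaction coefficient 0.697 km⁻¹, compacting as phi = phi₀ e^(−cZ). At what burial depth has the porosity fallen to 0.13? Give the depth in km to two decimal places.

Invert Athy's law: Z = ln(phi₀/phi) / c
Z = ln(0.61/0.13) / 0.697 = ln(4.692) / 0.697 = 1.5459 / 0.697 = 2.218 km

2.22 km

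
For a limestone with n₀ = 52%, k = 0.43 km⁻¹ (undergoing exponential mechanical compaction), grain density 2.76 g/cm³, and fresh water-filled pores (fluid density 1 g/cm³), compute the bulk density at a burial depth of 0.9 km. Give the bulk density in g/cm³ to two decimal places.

2.14 g/cm³

Porosity at depth: n = 0.52·exp(−0.43×0.9) = 0.52×0.6791 = 0.3531
Bulk density: ρ_b = (1−n)ρ_g + n·ρ_f = 0.6469×2.76 + 0.3531×1
       = 1.785 + 0.353 = 2.138 g/cm³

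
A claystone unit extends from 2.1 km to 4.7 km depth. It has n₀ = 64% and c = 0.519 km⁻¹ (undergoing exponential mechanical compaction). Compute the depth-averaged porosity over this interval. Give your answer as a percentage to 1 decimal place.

⟨n⟩ = (1/(z₂−z₁)) ∫ n₀ e^(−cz) dz = n₀·(e^(−c·z₁) − e^(−c·z₂)) / (c·(z₂−z₁))
e^(−0.519×2.1) = 0.3363; e^(−0.519×4.7) = 0.0872
⟨n⟩ = 0.64 × (0.3363 − 0.0872) / (0.519 × 2.6) = 0.64 × 0.1845 = 0.1181

11.8%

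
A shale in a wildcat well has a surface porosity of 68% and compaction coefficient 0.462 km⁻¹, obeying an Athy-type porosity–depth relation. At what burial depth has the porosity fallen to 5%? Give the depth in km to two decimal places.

Invert Athy's law: d = ln(φ₀/φ) / c
d = ln(0.68/0.05) / 0.462 = ln(13.6) / 0.462 = 2.6101 / 0.462 = 5.650 km

5.65 km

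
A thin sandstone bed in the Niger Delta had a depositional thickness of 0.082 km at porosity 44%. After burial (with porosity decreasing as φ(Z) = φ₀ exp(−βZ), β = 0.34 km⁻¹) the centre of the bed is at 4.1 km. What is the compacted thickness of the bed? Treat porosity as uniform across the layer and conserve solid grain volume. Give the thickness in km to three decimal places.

0.052 km

Porosity at 4.1 km: φ = 0.44·exp(−0.34×4.1) = 0.1092
Solid-volume conservation: h(1−φ) = h₀(1−φ₀) ⇒ h = h₀·(1−φ₀)/(1−φ)
h = 0.082 × (1 − 0.44)/(1 − 0.1092) = 0.082 × 0.6286 = 0.0515 km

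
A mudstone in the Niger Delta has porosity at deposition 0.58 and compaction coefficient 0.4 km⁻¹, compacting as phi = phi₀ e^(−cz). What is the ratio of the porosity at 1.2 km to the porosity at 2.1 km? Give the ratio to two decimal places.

phi(z₁)/phi(z₂) = e^(−c·z₁)/e^(−c·z₂) = e^{c(z₂−z₁)}
= exp(0.4 × 0.9) = exp(0.36) = 1.4333

1.43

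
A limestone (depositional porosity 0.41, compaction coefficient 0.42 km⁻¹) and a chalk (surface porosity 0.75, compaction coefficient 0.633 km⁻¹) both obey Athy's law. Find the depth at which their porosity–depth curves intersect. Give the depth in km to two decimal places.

Set phi₀ₐ e^(−kₐz) = phi₀ᵦ e^(−kᵦz) ⇒ ln(phi₀ₐ/phi₀ᵦ) = (kₐ − kᵦ)·z
z = ln(0.41/0.75) / (0.42 − 0.633) = -0.6039 / -0.213 = 2.835 km

2.84 km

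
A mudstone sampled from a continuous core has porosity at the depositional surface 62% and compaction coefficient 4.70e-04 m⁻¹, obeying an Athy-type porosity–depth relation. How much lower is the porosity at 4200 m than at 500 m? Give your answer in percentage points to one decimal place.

40.4 percentage points

Working in km (1 km = 1000 m; k in km⁻¹ = k in m⁻¹ × 1000):
phi(0.5) = 0.62·e^(−0.47×0.5) = 0.4902
phi(4.2) = 0.62·e^(−0.47×4.2) = 0.0861
Δphi = 0.4902 − 0.0861 = 0.4040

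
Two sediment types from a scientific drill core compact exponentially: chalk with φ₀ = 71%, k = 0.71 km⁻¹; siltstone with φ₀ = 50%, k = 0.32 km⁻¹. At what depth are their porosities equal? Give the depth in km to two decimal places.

Set φ₀ₐ e^(−kₐd) = φ₀ᵦ e^(−kᵦd) ⇒ ln(φ₀ₐ/φ₀ᵦ) = (kₐ − kᵦ)·d
d = ln(0.71/0.5) / (0.71 − 0.32) = 0.3507 / 0.39 = 0.899 km

0.90 km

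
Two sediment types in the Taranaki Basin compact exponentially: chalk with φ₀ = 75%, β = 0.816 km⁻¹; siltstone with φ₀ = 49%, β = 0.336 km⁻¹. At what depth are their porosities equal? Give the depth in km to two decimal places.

Set φ₀ₐ e^(−βₐd) = φ₀ᵦ e^(−βᵦd) ⇒ ln(φ₀ₐ/φ₀ᵦ) = (βₐ − βᵦ)·d
d = ln(0.75/0.49) / (0.816 − 0.336) = 0.4257 / 0.48 = 0.887 km

0.89 km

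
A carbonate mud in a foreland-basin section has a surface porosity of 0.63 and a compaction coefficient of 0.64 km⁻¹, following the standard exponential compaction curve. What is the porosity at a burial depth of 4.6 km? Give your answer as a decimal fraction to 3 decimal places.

φ = φ₀·exp(−k·Z) = 0.63 × exp(−0.64 × 4.6) = 0.63 × exp(−2.944)
  = 0.63 × 0.0527 = 0.0332

0.033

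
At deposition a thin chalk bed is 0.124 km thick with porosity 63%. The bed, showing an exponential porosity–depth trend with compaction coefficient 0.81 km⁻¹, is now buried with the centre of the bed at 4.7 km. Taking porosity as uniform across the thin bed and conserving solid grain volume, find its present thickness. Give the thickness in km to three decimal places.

0.047 km

Porosity at 4.7 km: n = 0.63·exp(−0.81×4.7) = 0.0140
Solid-volume conservation: h(1−n) = h₀(1−n₀) ⇒ h = h₀·(1−n₀)/(1−n)
h = 0.124 × (1 − 0.63)/(1 − 0.0140) = 0.124 × 0.3753 = 0.0465 km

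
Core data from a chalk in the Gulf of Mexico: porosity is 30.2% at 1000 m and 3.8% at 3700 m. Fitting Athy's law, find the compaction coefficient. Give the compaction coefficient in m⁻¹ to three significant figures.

Working in km (1 km = 1000 m; β in km⁻¹ = β in m⁻¹ × 1000):
Athy: phi(Z) = phi₀ e^(−βZ) ⇒ phi₁/phi₂ = e^{β(Z₂−Z₁)} ⇒ β = ln(phi₁/phi₂)/(Z₂−Z₁)
β = ln(0.302/0.038) / (3.7 − 1) = ln(7.947) / 2.7 = 2.0728 / 2.7 = 0.7677 km⁻¹

0.000768 m⁻¹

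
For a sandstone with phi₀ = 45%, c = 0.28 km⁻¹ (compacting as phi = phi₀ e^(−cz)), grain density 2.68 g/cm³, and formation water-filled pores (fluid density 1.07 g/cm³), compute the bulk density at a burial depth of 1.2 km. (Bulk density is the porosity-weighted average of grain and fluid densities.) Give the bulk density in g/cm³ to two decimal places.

Porosity at depth: phi = 0.45·exp(−0.28×1.2) = 0.45×0.7146 = 0.3216
Bulk density: ρ_b = (1−phi)ρ_g + phi·ρ_f = 0.6784×2.68 + 0.3216×1.07
       = 1.818 + 0.344 = 2.162 g/cm³

2.16 g/cm³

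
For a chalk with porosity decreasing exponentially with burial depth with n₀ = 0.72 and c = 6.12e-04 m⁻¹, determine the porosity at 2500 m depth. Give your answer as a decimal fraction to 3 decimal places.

Working in km (1 km = 1000 m; c in km⁻¹ = c in m⁻¹ × 1000):
n = n₀·exp(−c·z) = 0.72 × exp(−0.612 × 2.5) = 0.72 × exp(−1.53)
  = 0.72 × 0.2165 = 0.1559

0.156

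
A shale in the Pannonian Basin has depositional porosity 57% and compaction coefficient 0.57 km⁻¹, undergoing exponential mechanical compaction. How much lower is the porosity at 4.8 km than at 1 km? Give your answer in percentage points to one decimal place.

φ(1) = 0.57·e^(−0.57×1) = 0.3223
φ(4.8) = 0.57·e^(−0.57×4.8) = 0.0370
Δφ = 0.3223 − 0.0370 = 0.2854

28.5 percentage points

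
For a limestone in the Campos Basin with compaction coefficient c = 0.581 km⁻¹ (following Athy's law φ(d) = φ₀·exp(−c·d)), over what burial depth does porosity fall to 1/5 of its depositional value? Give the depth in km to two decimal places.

2.77 km

φ/φ₀ = 1/5 ⇒ exp(−c·d) = 1/5 ⇒ d = ln(5) / c
d = 1.6094 / 0.581 = 2.770 km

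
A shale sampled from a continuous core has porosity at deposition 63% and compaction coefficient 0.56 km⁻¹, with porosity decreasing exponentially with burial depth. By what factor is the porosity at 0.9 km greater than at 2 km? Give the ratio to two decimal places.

1.85

n(z₁)/n(z₂) = e^(−β·z₁)/e^(−β·z₂) = e^{β(z₂−z₁)}
= exp(0.56 × 1.1) = exp(0.616) = 1.8515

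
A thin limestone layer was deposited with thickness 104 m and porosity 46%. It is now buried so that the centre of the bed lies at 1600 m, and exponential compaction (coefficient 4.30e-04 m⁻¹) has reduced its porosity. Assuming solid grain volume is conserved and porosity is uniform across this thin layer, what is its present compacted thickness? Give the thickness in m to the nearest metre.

Working in km (1 km = 1000 m; c in km⁻¹ = c in m⁻¹ × 1000):
Porosity at 1.6 km: phi = 0.46·exp(−0.43×1.6) = 0.2312
Solid-volume conservation: h(1−phi) = h₀(1−phi₀) ⇒ h = h₀·(1−phi₀)/(1−phi)
h = 0.104 × (1 − 0.46)/(1 − 0.2312) = 0.104 × 0.7024 = 0.0730 km

73 m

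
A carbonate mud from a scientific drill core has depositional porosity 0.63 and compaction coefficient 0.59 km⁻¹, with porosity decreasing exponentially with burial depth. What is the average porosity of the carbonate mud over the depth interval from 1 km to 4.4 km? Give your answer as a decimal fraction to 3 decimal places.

0.151

⟨φ⟩ = (1/(Z₂−Z₁)) ∫ φ₀ e^(−βZ) dZ = φ₀·(e^(−β·Z₁) − e^(−β·Z₂)) / (β·(Z₂−Z₁))
e^(−0.59×1) = 0.5543; e^(−0.59×4.4) = 0.0746
⟨φ⟩ = 0.63 × (0.5543 − 0.0746) / (0.59 × 3.4) = 0.63 × 0.2392 = 0.1507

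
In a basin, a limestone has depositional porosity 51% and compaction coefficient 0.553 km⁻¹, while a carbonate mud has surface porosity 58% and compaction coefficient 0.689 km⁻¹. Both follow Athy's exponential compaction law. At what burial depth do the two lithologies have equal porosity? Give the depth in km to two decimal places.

Set phi₀ₐ e^(−kₐd) = phi₀ᵦ e^(−kᵦd) ⇒ ln(phi₀ₐ/phi₀ᵦ) = (kₐ − kᵦ)·d
d = ln(0.51/0.58) / (0.553 − 0.689) = -0.1286 / -0.136 = 0.946 km

0.95 km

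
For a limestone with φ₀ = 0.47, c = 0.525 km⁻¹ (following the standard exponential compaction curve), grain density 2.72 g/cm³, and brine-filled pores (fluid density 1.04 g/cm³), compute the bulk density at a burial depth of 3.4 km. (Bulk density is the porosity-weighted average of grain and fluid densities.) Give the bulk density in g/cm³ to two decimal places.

Porosity at depth: φ = 0.47·exp(−0.525×3.4) = 0.47×0.1678 = 0.0789
Bulk density: ρ_b = (1−φ)ρ_g + φ·ρ_f = 0.9211×2.72 + 0.0789×1.04
       = 2.505 + 0.082 = 2.588 g/cm³

2.59 g/cm³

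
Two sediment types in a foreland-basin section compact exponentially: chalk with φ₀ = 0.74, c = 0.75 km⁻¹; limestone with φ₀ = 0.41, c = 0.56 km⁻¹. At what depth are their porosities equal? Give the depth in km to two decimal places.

3.11 km

Set φ₀ₐ e^(−cₐz) = φ₀ᵦ e^(−cᵦz) ⇒ ln(φ₀ₐ/φ₀ᵦ) = (cₐ − cᵦ)·z
z = ln(0.74/0.41) / (0.75 − 0.56) = 0.5905 / 0.19 = 3.108 km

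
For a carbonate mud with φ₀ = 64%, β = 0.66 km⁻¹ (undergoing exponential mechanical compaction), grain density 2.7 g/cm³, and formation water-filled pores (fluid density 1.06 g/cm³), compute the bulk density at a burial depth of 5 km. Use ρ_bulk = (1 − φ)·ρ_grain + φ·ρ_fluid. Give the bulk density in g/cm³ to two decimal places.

2.66 g/cm³

Porosity at depth: φ = 0.64·exp(−0.66×5) = 0.64×0.0369 = 0.0236
Bulk density: ρ_b = (1−φ)ρ_g + φ·ρ_f = 0.9764×2.7 + 0.0236×1.06
       = 2.636 + 0.025 = 2.661 g/cm³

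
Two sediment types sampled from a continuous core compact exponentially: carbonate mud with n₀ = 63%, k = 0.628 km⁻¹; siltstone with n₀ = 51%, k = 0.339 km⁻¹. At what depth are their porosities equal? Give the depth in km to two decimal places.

0.73 km

Set n₀ₐ e^(−kₐd) = n₀ᵦ e^(−kᵦd) ⇒ ln(n₀ₐ/n₀ᵦ) = (kₐ − kᵦ)·d
d = ln(0.63/0.51) / (0.628 − 0.339) = 0.2113 / 0.289 = 0.731 km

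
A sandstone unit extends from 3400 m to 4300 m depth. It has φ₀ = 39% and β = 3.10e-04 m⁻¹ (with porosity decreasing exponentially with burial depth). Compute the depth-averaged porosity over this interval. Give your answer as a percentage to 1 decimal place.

11.9%

Working in km (1 km = 1000 m; β in km⁻¹ = β in m⁻¹ × 1000):
⟨φ⟩ = (1/(d₂−d₁)) ∫ φ₀ e^(−βd) dd = φ₀·(e^(−β·d₁) − e^(−β·d₂)) / (β·(d₂−d₁))
e^(−0.31×3.4) = 0.3485; e^(−0.31×4.3) = 0.2637
⟨φ⟩ = 0.39 × (0.3485 − 0.2637) / (0.31 × 0.9) = 0.39 × 0.3041 = 0.1186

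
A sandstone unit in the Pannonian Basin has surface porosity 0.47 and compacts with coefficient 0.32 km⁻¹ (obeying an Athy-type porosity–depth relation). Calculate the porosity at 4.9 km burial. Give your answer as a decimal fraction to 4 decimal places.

phi = phi₀·exp(−c·z) = 0.47 × exp(−0.32 × 4.9) = 0.47 × exp(−1.568)
  = 0.47 × 0.2085 = 0.0980

0.0980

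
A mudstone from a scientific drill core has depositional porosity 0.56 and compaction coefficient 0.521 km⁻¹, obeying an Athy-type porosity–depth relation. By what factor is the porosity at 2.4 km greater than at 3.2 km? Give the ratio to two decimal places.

n(d₁)/n(d₂) = e^(−c·d₁)/e^(−c·d₂) = e^{c(d₂−d₁)}
= exp(0.521 × 0.8) = exp(0.4168) = 1.5171

1.52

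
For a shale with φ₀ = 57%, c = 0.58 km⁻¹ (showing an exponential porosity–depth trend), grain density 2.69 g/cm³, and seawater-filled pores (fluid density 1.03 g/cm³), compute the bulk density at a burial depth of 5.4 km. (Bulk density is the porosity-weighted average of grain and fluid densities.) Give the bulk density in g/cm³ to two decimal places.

2.65 g/cm³

Porosity at depth: φ = 0.57·exp(−0.58×5.4) = 0.57×0.0436 = 0.0249
Bulk density: ρ_b = (1−φ)ρ_g + φ·ρ_f = 0.9751×2.69 + 0.0249×1.03
       = 2.623 + 0.026 = 2.649 g/cm³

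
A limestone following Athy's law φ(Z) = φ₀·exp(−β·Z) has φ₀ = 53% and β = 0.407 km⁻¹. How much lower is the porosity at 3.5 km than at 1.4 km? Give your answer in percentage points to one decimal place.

φ(1.4) = 0.53·e^(−0.407×1.4) = 0.2998
φ(3.5) = 0.53·e^(−0.407×3.5) = 0.1275
Δφ = 0.2998 − 0.1275 = 0.1723

17.2 percentage points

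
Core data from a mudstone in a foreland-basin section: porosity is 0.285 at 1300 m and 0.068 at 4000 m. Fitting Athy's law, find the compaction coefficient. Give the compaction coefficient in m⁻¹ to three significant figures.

Working in km (1 km = 1000 m; c in km⁻¹ = c in m⁻¹ × 1000):
Athy: phi(d) = phi₀ e^(−cd) ⇒ phi₁/phi₂ = e^{c(d₂−d₁)} ⇒ c = ln(phi₁/phi₂)/(d₂−d₁)
c = ln(0.285/0.068) / (4 − 1.3) = ln(4.191) / 2.7 = 1.4330 / 2.7 = 0.5307 km⁻¹

0.000531 m⁻¹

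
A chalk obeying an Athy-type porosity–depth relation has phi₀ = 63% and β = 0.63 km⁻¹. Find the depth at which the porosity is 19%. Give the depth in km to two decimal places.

1.90 km

Invert Athy's law: Z = ln(phi₀/phi) / β
Z = ln(0.63/0.19) / 0.63 = ln(3.316) / 0.63 = 1.1987 / 0.63 = 1.903 km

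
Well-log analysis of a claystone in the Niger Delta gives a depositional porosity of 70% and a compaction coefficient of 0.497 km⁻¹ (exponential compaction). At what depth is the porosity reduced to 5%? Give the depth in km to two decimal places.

5.31 km

Invert Athy's law: z = ln(phi₀/phi) / c
z = ln(0.7/0.05) / 0.497 = ln(14) / 0.497 = 2.6391 / 0.497 = 5.310 km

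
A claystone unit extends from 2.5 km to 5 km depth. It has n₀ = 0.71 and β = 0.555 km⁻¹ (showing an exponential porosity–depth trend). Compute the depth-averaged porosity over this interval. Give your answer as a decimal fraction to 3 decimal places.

0.096

⟨n⟩ = (1/(Z₂−Z₁)) ∫ n₀ e^(−βZ) dZ = n₀·(e^(−β·Z₁) − e^(−β·Z₂)) / (β·(Z₂−Z₁))
e^(−0.555×2.5) = 0.2497; e^(−0.555×5) = 0.0623
⟨n⟩ = 0.71 × (0.2497 − 0.0623) / (0.555 × 2.5) = 0.71 × 0.1350 = 0.0959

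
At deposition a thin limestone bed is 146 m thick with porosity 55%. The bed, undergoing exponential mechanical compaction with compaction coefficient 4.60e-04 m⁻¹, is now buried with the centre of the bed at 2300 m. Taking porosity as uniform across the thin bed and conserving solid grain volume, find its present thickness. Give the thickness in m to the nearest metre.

81 m

Working in km (1 km = 1000 m; β in km⁻¹ = β in m⁻¹ × 1000):
Porosity at 2.3 km: n = 0.55·exp(−0.46×2.3) = 0.1909
Solid-volume conservation: h(1−n) = h₀(1−n₀) ⇒ h = h₀·(1−n₀)/(1−n)
h = 0.146 × (1 − 0.55)/(1 − 0.1909) = 0.146 × 0.5562 = 0.0812 km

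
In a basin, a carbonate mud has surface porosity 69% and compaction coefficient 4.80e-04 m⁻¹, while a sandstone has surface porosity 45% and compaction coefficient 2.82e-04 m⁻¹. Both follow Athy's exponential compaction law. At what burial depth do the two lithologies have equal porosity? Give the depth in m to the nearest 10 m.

2160 m

Working in km (1 km = 1000 m; k in km⁻¹ = k in m⁻¹ × 1000):
Set φ₀ₐ e^(−kₐd) = φ₀ᵦ e^(−kᵦd) ⇒ ln(φ₀ₐ/φ₀ᵦ) = (kₐ − kᵦ)·d
d = ln(0.69/0.45) / (0.48 − 0.282) = 0.4274 / 0.198 = 2.159 km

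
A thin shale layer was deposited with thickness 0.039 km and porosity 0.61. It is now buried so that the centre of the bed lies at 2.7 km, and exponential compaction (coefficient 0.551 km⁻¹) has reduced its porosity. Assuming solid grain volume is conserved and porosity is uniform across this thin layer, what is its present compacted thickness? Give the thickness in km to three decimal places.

Porosity at 2.7 km: phi = 0.61·exp(−0.551×2.7) = 0.1378
Solid-volume conservation: h(1−phi) = h₀(1−phi₀) ⇒ h = h₀·(1−phi₀)/(1−phi)
h = 0.039 × (1 − 0.61)/(1 − 0.1378) = 0.039 × 0.4523 = 0.0176 km

0.018 km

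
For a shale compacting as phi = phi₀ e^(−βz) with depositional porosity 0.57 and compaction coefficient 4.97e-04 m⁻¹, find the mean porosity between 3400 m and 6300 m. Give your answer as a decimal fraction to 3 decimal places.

0.056

Working in km (1 km = 1000 m; β in km⁻¹ = β in m⁻¹ × 1000):
⟨phi⟩ = (1/(z₂−z₁)) ∫ phi₀ e^(−βz) dz = phi₀·(e^(−β·z₁) − e^(−β·z₂)) / (β·(z₂−z₁))
e^(−0.497×3.4) = 0.1846; e^(−0.497×6.3) = 0.0437
⟨phi⟩ = 0.57 × (0.1846 − 0.0437) / (0.497 × 2.9) = 0.57 × 0.0977 = 0.0557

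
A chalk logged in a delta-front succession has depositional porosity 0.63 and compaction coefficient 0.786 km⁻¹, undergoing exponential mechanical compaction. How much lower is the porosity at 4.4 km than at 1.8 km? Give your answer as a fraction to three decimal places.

n(1.8) = 0.63·e^(−0.786×1.8) = 0.1531
n(4.4) = 0.63·e^(−0.786×4.4) = 0.0198
Δn = 0.1531 − 0.0198 = 0.1332

0.133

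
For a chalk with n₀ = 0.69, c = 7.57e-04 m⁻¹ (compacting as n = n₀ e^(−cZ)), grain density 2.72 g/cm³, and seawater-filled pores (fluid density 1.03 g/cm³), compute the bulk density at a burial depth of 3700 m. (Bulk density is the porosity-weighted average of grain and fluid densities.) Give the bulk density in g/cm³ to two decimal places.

2.65 g/cm³

Working in km (1 km = 1000 m; c in km⁻¹ = c in m⁻¹ × 1000):
Porosity at depth: n = 0.69·exp(−0.757×3.7) = 0.69×0.0608 = 0.0419
Bulk density: ρ_b = (1−n)ρ_g + n·ρ_f = 0.9581×2.72 + 0.0419×1.03
       = 2.606 + 0.043 = 2.649 g/cm³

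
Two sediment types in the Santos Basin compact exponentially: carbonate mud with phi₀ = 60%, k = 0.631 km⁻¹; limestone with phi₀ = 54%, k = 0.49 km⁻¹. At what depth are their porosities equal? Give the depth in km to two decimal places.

Set phi₀ₐ e^(−kₐd) = phi₀ᵦ e^(−kᵦd) ⇒ ln(phi₀ₐ/phi₀ᵦ) = (kₐ − kᵦ)·d
d = ln(0.6/0.54) / (0.631 − 0.49) = 0.1054 / 0.141 = 0.747 km

0.75 km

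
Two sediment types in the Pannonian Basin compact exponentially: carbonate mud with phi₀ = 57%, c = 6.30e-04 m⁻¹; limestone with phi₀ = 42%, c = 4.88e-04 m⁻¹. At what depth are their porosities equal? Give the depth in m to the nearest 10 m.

2150 m

Working in km (1 km = 1000 m; c in km⁻¹ = c in m⁻¹ × 1000):
Set phi₀ₐ e^(−cₐd) = phi₀ᵦ e^(−cᵦd) ⇒ ln(phi₀ₐ/phi₀ᵦ) = (cₐ − cᵦ)·d
d = ln(0.57/0.42) / (0.63 − 0.488) = 0.3054 / 0.142 = 2.151 km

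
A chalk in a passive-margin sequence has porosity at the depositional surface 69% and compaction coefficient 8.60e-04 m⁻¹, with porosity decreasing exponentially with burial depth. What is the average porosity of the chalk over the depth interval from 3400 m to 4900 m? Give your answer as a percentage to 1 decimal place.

Working in km (1 km = 1000 m; k in km⁻¹ = k in m⁻¹ × 1000):
⟨phi⟩ = (1/(Z₂−Z₁)) ∫ phi₀ e^(−kZ) dZ = phi₀·(e^(−k·Z₁) − e^(−k·Z₂)) / (k·(Z₂−Z₁))
e^(−0.86×3.4) = 0.0537; e^(−0.86×4.9) = 0.0148
⟨phi⟩ = 0.69 × (0.0537 − 0.0148) / (0.86 × 1.5) = 0.69 × 0.0302 = 0.0208

2.1%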